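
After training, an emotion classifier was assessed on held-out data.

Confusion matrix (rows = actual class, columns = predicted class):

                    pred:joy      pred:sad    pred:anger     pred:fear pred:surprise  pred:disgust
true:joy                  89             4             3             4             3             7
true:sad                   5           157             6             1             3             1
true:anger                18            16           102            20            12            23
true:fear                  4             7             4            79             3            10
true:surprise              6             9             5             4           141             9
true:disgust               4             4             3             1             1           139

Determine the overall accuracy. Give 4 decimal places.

0.7795

Accuracy = trace / total = (89+157+102+79+141+139=707) / 907 = 707/907 = 0.7795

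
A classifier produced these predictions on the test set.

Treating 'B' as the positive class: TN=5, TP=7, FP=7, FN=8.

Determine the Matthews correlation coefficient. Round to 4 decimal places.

-0.1160

MCC = (TP·TN − FP·FN) / √((TP+FP)(TP+FN)(TN+FP)(TN+FN))
Numerator = 7·5 − 7·8 = -21
Denominator = √(14·15·12·13) = √32760 = 180.9972
MCC = -21 / 180.9972 = -0.1160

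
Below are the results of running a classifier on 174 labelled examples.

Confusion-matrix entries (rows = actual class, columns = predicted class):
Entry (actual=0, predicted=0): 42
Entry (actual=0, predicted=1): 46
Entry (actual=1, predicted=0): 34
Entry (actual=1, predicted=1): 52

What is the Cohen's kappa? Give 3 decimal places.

Observed agreement pₒ = trace/N = 94/174 = 0.5402
Expected agreement pₑ = Σ (rowᵢ·colᵢ)/N² = (88·76 + 86·98)/174² = 0.4993
κ = (pₒ − pₑ)/(1 − pₑ) = (0.5402 − 0.4993)/(1 − 0.4993) = 0.082

0.082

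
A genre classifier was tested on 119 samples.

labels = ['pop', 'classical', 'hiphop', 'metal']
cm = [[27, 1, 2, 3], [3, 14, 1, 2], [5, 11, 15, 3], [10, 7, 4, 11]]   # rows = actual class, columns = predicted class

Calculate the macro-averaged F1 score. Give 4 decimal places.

0.5469

Per-class F1 score (2·TP/(2·TP+FP+FN)):
  pop: TP=27, FP=3+5+10=18, FN=1+2+3=6 → 54/78 = 0.69231
  classical: TP=14, FP=1+11+7=19, FN=3+1+2=6 → 28/53 = 0.52830
  hiphop: TP=15, FP=2+1+4=7, FN=5+11+3=19 → 30/56 = 0.53571
  metal: TP=11, FP=3+2+3=8, FN=10+7+4=21 → 22/51 = 0.43137
Macro-F1 score = mean = (0.69231 + 0.52830 + 0.53571 + 0.43137) / 4 = 0.5469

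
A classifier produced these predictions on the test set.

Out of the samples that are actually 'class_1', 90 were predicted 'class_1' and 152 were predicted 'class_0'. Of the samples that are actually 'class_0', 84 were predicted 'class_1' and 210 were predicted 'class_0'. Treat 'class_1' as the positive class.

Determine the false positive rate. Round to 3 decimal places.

FPR = FP/(FP+TN) = 84/(84+210) = 0.286

0.286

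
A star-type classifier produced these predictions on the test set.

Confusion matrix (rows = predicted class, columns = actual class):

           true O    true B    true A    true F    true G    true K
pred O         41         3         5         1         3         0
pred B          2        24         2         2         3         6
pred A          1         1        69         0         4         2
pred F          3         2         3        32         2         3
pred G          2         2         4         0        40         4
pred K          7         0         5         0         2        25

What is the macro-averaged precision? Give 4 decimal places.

0.7344

Per-class precision (TP/(TP+FP)):
  O: TP=41, FP=3+5+1+3+0=12 → 41/53 = 0.77358
  B: TP=24, FP=2+2+2+3+6=15 → 24/39 = 0.61538
  A: TP=69, FP=1+1+0+4+2=8 → 69/77 = 0.89610
  F: TP=32, FP=3+2+3+2+3=13 → 32/45 = 0.71111
  G: TP=40, FP=2+2+4+0+4=12 → 40/52 = 0.76923
  K: TP=25, FP=7+0+5+0+2=14 → 25/39 = 0.64103
Macro-precision = mean = (0.77358 + 0.61538 + 0.89610 + 0.71111 + 0.76923 + 0.64103) / 6 = 0.7344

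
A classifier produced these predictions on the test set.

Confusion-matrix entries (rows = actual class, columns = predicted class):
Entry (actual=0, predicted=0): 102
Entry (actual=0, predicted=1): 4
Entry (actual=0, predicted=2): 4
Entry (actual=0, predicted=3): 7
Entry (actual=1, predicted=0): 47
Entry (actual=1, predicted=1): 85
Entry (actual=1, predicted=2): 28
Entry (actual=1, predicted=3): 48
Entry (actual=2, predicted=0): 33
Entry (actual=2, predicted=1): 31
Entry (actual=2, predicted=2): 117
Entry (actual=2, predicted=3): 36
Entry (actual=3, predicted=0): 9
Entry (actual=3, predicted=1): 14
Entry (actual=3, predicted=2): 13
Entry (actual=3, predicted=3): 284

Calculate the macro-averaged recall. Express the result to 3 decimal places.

0.677

Per-class recall (TP/(TP+FN)):
  0: TP=102, FN=4+4+7=15 → 102/117 = 0.8718
  1: TP=85, FN=47+28+48=123 → 85/208 = 0.4087
  2: TP=117, FN=33+31+36=100 → 117/217 = 0.5392
  3: TP=284, FN=9+14+13=36 → 284/320 = 0.8875
Macro-recall = mean = (0.8718 + 0.4087 + 0.5392 + 0.8875) / 4 = 0.677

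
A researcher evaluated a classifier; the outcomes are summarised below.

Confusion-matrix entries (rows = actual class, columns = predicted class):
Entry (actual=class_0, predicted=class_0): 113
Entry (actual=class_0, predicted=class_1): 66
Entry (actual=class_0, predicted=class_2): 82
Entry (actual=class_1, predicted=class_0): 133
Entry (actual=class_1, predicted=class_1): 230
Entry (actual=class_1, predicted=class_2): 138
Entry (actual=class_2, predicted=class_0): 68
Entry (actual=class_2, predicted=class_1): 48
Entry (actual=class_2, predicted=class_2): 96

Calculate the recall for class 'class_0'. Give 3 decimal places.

0.433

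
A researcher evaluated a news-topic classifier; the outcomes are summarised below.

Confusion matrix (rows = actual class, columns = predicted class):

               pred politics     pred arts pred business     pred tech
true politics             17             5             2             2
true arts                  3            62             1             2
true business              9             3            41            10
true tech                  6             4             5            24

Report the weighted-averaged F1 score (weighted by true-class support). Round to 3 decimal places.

Per-class F1 score (2·TP/(2·TP+FP+FN)):
  politics: TP=17, FP=3+9+6=18, FN=5+2+2=9 → 34/61 = 0.5574
  arts: TP=62, FP=5+3+4=12, FN=3+1+2=6 → 124/142 = 0.8732
  business: TP=41, FP=2+1+5=8, FN=9+3+10=22 → 82/112 = 0.7321
  tech: TP=24, FP=2+2+10=14, FN=6+4+5=15 → 48/77 = 0.6234
Weighted-F1 score = Σ (supportᵢ/N)·F1 scoreᵢ with N=196: (26/196)·0.5574 + (68/196)·0.8732 + (63/196)·0.7321 + (39/196)·0.6234 = 0.736

0.736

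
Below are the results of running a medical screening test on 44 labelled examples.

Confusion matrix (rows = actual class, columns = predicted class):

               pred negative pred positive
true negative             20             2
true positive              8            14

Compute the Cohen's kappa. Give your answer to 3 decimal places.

0.545

Observed agreement pₒ = trace/N = 34/44 = 0.7727
Expected agreement pₑ = Σ (rowᵢ·colᵢ)/N² = (22·28 + 22·16)/44² = 0.5000
κ = (pₒ − pₑ)/(1 − pₑ) = (0.7727 − 0.5000)/(1 − 0.5000) = 0.545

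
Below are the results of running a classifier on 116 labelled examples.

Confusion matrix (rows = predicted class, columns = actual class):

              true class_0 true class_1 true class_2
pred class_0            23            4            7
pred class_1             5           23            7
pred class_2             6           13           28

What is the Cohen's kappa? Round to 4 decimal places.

Observed agreement pₒ = trace/N = 74/116 = 0.63793
Expected agreement pₑ = Σ (rowᵢ·colᵢ)/N² = (34·34 + 40·35 + 42·47)/116² = 0.33665
κ = (pₒ − pₑ)/(1 − pₑ) = (0.63793 − 0.33665)/(1 − 0.33665) = 0.4542

0.4542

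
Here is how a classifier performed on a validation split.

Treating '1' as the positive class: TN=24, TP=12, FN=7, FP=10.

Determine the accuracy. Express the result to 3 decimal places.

Accuracy = (TP+TN)/N = (12+24)/53 = 0.679

0.679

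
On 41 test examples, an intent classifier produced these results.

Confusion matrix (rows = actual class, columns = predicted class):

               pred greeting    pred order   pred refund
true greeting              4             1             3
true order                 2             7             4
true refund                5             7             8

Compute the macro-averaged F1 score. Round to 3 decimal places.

Per-class F1 score (2·TP/(2·TP+FP+FN)):
  greeting: TP=4, FP=2+5=7, FN=1+3=4 → 8/19 = 0.4211
  order: TP=7, FP=1+7=8, FN=2+4=6 → 14/28 = 0.5000
  refund: TP=8, FP=3+4=7, FN=5+7=12 → 16/35 = 0.4571
Macro-F1 score = mean = (0.4211 + 0.5000 + 0.4571) / 3 = 0.459

0.459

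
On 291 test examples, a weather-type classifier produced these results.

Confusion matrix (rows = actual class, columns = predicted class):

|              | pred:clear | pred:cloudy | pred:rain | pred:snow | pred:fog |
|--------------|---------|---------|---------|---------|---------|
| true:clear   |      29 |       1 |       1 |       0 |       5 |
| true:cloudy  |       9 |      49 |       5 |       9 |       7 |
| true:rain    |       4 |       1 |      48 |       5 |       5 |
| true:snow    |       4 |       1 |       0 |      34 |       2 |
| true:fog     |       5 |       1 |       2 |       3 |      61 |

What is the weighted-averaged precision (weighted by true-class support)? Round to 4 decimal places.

0.7895

Per-class precision (TP/(TP+FP)):
  clear: TP=29, FP=9+4+4+5=22 → 29/51 = 0.56863
  cloudy: TP=49, FP=1+1+1+1=4 → 49/53 = 0.92453
  rain: TP=48, FP=1+5+0+2=8 → 48/56 = 0.85714
  snow: TP=34, FP=0+9+5+3=17 → 34/51 = 0.66667
  fog: TP=61, FP=5+7+5+2=19 → 61/80 = 0.76250
Weighted-precision = Σ (supportᵢ/N)·precisionᵢ with N=291: (36/291)·0.56863 + (79/291)·0.92453 + (63/291)·0.85714 + (41/291)·0.66667 + (72/291)·0.76250 = 0.7895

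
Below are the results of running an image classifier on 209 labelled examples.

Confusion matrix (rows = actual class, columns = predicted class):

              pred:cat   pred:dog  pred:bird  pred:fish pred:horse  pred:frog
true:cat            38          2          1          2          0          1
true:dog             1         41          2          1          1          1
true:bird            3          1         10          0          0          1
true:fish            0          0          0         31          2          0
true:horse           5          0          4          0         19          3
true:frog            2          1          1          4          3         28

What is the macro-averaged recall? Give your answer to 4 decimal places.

0.7788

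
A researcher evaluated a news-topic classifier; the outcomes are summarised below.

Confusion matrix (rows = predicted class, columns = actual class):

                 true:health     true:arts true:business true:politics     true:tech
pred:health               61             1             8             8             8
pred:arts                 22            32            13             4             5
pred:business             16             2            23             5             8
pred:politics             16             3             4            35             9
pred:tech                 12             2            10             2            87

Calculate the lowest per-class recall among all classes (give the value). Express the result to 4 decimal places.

0.3966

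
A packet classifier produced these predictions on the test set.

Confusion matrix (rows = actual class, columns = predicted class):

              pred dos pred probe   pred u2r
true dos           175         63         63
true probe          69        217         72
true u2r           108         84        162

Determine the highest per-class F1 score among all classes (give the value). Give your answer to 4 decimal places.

0.6011

Per-class F1 score (2·TP/(2·TP+FP+FN)):
  dos: TP=175, FP=69+108=177, FN=63+63=126 → 350/653 = 0.53599
  probe: TP=217, FP=63+84=147, FN=69+72=141 → 434/722 = 0.60111
  u2r: TP=162, FP=63+72=135, FN=108+84=192 → 324/651 = 0.49770
Highest is class 'probe' with F1 score = 0.6011.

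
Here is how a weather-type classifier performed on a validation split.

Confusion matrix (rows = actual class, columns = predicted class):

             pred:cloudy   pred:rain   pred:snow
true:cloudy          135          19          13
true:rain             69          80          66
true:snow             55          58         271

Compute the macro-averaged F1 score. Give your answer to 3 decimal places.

0.601

Per-class F1 score (2·TP/(2·TP+FP+FN)):
  cloudy: TP=135, FP=69+55=124, FN=19+13=32 → 270/426 = 0.6338
  rain: TP=80, FP=19+58=77, FN=69+66=135 → 160/372 = 0.4301
  snow: TP=271, FP=13+66=79, FN=55+58=113 → 542/734 = 0.7384
Macro-F1 score = mean = (0.6338 + 0.4301 + 0.7384) / 3 = 0.601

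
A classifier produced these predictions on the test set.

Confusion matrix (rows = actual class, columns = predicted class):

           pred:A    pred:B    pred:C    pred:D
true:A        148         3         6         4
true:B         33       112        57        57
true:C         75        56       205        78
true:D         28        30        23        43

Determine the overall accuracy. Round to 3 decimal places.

Accuracy = trace / total = (148+112+205+43=508) / 958 = 508/958 = 0.530

0.530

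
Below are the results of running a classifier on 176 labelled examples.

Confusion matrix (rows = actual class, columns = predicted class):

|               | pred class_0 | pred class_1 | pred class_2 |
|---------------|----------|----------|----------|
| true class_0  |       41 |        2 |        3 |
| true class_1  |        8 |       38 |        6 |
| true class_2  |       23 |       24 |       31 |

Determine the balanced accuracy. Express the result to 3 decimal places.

0.673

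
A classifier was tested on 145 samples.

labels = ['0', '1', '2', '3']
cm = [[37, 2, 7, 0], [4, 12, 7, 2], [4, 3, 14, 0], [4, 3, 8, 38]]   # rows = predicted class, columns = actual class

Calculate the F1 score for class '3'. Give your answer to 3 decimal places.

One-vs-rest for '3': TP = diagonal; FP = other classes predicted '3'; FN = '3' predicted as other.
F1 score = 2·TP/(2·TP+FP+FN).
3: TP=38, FP=4+3+8=15, FN=0+2+0=2 → 76/93 = 0.8172

0.817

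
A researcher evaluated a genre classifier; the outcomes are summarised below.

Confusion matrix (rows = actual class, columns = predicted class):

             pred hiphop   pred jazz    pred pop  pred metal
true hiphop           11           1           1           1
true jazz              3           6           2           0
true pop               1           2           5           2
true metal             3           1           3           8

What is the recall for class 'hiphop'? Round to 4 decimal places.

0.7857

Treat 'hiphop' as positive and all other classes as negative.
recall = TP/(TP+FN).
hiphop: TP=11, FN=1+1+1=3 → 11/14 = 0.78571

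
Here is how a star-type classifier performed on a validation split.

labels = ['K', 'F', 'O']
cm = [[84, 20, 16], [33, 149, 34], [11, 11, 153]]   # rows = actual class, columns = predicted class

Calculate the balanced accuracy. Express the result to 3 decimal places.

0.755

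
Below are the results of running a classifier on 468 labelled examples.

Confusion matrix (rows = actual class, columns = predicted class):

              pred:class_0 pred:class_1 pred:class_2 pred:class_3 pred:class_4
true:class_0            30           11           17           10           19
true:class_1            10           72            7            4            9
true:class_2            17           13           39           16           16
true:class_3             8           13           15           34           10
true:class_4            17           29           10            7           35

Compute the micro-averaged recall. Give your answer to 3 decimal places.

Micro-averaging pools counts across classes: ΣTP=210, ΣFP=258, ΣFN=258.
Micro-recall = TP/(TP+FN) on pooled counts = 0.449 (equals overall accuracy in single-label multiclass).

0.449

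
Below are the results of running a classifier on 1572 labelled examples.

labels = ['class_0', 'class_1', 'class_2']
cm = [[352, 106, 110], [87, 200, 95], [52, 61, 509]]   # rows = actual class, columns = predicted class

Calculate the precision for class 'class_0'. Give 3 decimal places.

Take TP from the diagonal, FP from the rest of the 'class_0' prediction marginal, FN from the rest of the 'class_0' actual marginal.
precision = TP/(TP+FP).
class_0: TP=352, FP=87+52=139 → 352/491 = 0.7169

0.717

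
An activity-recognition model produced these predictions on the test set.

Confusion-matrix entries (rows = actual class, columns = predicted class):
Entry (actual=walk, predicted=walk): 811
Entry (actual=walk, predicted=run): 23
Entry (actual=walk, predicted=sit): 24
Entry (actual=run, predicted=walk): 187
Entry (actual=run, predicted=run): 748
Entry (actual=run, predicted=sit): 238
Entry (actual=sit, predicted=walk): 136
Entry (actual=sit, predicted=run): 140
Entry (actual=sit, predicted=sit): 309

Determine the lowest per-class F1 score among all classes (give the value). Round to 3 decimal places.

Per-class F1 score (2·TP/(2·TP+FP+FN)):
  walk: TP=811, FP=187+136=323, FN=23+24=47 → 1622/1992 = 0.8143
  run: TP=748, FP=23+140=163, FN=187+238=425 → 1496/2084 = 0.7179
  sit: TP=309, FP=24+238=262, FN=136+140=276 → 618/1156 = 0.5346
Lowest is class 'sit' with F1 score = 0.535.

0.535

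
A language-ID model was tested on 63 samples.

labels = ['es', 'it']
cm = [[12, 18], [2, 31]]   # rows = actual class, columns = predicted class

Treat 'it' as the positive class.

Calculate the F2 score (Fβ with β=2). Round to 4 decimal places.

0.8564

Fβ = (1+β²)·TP / ((1+β²)·TP + β²·FN + FP), with β²=4
= 5·31 / (5·31 + 4·2 + 18) = 0.8564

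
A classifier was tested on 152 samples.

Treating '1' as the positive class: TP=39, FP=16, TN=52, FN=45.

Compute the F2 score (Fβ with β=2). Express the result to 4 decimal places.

Fβ = (1+β²)·TP / ((1+β²)·TP + β²·FN + FP), with β²=4
= 5·39 / (5·39 + 4·45 + 16) = 0.4987

0.4987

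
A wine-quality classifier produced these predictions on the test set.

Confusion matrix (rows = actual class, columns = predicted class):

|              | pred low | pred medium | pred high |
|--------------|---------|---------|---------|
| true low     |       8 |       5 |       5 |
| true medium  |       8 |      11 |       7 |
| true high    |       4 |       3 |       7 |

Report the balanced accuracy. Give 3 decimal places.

Balanced accuracy = mean of per-class recall.
  low: recall = 8/18 = 0.4444
  medium: recall = 11/26 = 0.4231
  high: recall = 7/14 = 0.5000
Mean = (0.4444 + 0.4231 + 0.5000) / 3 = 0.456

0.456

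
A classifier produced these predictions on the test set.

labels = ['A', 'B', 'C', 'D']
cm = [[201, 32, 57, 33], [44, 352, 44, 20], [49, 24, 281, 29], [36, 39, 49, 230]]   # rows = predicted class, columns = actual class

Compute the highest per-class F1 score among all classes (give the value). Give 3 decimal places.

Per-class F1 score (2·TP/(2·TP+FP+FN)):
  A: TP=201, FP=32+57+33=122, FN=44+49+36=129 → 402/653 = 0.6156
  B: TP=352, FP=44+44+20=108, FN=32+24+39=95 → 704/907 = 0.7762
  C: TP=281, FP=49+24+29=102, FN=57+44+49=150 → 562/814 = 0.6904
  D: TP=230, FP=36+39+49=124, FN=33+20+29=82 → 460/666 = 0.6907
Highest is class 'B' with F1 score = 0.776.

0.776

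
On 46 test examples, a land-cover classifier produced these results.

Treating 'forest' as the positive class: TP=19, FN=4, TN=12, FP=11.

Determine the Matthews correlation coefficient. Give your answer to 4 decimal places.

MCC = (TP·TN − FP·FN) / √((TP+FP)(TP+FN)(TN+FP)(TN+FN))
Numerator = 19·12 − 11·4 = 184
Denominator = √(30·23·23·16) = √253920 = 503.9048
MCC = 184 / 503.9048 = 0.3651

0.3651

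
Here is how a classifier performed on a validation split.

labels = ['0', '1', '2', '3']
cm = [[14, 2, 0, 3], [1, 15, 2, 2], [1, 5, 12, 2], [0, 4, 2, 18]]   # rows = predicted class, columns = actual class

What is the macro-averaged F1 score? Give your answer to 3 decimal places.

0.713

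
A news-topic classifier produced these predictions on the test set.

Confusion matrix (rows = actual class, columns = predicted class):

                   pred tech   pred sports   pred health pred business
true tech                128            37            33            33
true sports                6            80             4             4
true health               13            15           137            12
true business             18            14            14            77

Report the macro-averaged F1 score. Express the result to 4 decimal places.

Per-class F1 score (2·TP/(2·TP+FP+FN)):
  tech: TP=128, FP=6+13+18=37, FN=37+33+33=103 → 256/396 = 0.64646
  sports: TP=80, FP=37+15+14=66, FN=6+4+4=14 → 160/240 = 0.66667
  health: TP=137, FP=33+4+14=51, FN=13+15+12=40 → 274/365 = 0.75068
  business: TP=77, FP=33+4+12=49, FN=18+14+14=46 → 154/249 = 0.61847
Macro-F1 score = mean = (0.64646 + 0.66667 + 0.75068 + 0.61847) / 4 = 0.6706

0.6706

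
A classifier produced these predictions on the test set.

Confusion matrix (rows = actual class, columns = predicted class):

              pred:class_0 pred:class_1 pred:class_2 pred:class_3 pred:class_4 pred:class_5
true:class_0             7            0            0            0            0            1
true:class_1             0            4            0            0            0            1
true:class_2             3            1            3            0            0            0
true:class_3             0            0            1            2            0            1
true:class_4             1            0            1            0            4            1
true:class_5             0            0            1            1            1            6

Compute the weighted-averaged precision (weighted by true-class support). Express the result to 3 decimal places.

Per-class precision (TP/(TP+FP)):
  class_0: TP=7, FP=0+3+0+1+0=4 → 7/11 = 0.6364
  class_1: TP=4, FP=0+1+0+0+0=1 → 4/5 = 0.8000
  class_2: TP=3, FP=0+0+1+1+1=3 → 3/6 = 0.5000
  class_3: TP=2, FP=0+0+0+0+1=1 → 2/3 = 0.6667
  class_4: TP=4, FP=0+0+0+0+1=1 → 4/5 = 0.8000
  class_5: TP=6, FP=1+1+0+1+1=4 → 6/10 = 0.6000
Weighted-precision = Σ (supportᵢ/N)·precisionᵢ with N=40: (8/40)·0.6364 + (5/40)·0.8000 + (7/40)·0.5000 + (4/40)·0.6667 + (7/40)·0.8000 + (9/40)·0.6000 = 0.656

0.656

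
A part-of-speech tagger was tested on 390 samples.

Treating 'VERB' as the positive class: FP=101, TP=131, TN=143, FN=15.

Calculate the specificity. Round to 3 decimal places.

Specificity = TN/(TN+FP) = 143/(143+101) = 0.586

0.586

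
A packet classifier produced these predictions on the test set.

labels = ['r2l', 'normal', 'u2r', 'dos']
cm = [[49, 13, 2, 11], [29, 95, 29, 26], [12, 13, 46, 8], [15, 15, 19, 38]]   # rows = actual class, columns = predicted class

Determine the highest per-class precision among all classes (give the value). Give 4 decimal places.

0.6985

Per-class precision (TP/(TP+FP)):
  r2l: TP=49, FP=29+12+15=56 → 49/105 = 0.46667
  normal: TP=95, FP=13+13+15=41 → 95/136 = 0.69853
  u2r: TP=46, FP=2+29+19=50 → 46/96 = 0.47917
  dos: TP=38, FP=11+26+8=45 → 38/83 = 0.45783
Highest is class 'normal' with precision = 0.6985.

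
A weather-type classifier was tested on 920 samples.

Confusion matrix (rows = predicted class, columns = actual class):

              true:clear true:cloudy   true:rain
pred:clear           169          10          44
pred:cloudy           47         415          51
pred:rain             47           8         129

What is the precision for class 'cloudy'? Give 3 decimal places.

0.809

Treat 'cloudy' as positive and all other classes as negative.
precision = TP/(TP+FP).
cloudy: TP=415, FP=47+51=98 → 415/513 = 0.8090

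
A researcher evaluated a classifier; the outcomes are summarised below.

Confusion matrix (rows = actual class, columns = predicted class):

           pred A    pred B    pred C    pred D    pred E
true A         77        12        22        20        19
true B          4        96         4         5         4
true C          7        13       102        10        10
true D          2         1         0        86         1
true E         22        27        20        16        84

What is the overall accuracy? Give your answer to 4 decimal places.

0.6702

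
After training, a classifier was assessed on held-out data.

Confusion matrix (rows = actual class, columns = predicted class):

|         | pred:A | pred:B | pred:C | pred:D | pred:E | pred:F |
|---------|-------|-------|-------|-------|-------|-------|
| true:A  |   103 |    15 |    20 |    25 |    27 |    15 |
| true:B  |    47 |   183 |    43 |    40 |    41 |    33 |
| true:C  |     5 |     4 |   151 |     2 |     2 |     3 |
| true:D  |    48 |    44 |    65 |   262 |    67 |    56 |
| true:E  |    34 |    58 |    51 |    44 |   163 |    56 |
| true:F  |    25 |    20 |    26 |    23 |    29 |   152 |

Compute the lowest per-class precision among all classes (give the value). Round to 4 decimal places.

Per-class precision (TP/(TP+FP)):
  A: TP=103, FP=47+5+48+34+25=159 → 103/262 = 0.39313
  B: TP=183, FP=15+4+44+58+20=141 → 183/324 = 0.56481
  C: TP=151, FP=20+43+65+51+26=205 → 151/356 = 0.42416
  D: TP=262, FP=25+40+2+44+23=134 → 262/396 = 0.66162
  E: TP=163, FP=27+41+2+67+29=166 → 163/329 = 0.49544
  F: TP=152, FP=15+33+3+56+56=163 → 152/315 = 0.48254
Lowest is class 'A' with precision = 0.3931.

0.3931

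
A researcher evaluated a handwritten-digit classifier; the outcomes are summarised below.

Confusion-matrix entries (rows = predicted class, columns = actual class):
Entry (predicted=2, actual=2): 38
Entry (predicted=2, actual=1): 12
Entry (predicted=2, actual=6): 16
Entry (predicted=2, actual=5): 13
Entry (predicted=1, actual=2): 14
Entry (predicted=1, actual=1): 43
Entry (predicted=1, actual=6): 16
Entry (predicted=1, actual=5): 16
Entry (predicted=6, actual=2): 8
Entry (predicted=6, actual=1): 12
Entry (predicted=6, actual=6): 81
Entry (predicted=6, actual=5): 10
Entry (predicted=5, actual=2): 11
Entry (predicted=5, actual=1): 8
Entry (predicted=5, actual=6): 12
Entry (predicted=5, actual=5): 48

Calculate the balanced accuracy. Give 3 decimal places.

0.577

Balanced accuracy = mean of per-class recall.
  2: recall = 38/71 = 0.5352
  1: recall = 43/75 = 0.5733
  6: recall = 81/125 = 0.6480
  5: recall = 48/87 = 0.5517
Mean = (0.5352 + 0.5733 + 0.6480 + 0.5517) / 4 = 0.577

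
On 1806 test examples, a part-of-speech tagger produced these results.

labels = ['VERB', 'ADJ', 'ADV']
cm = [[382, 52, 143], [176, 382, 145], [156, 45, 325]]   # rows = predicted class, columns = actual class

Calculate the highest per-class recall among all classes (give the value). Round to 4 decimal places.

0.7975

Per-class recall (TP/(TP+FN)):
  VERB: TP=382, FN=176+156=332 → 382/714 = 0.53501
  ADJ: TP=382, FN=52+45=97 → 382/479 = 0.79749
  ADV: TP=325, FN=143+145=288 → 325/613 = 0.53018
Highest is class 'ADJ' with recall = 0.7975.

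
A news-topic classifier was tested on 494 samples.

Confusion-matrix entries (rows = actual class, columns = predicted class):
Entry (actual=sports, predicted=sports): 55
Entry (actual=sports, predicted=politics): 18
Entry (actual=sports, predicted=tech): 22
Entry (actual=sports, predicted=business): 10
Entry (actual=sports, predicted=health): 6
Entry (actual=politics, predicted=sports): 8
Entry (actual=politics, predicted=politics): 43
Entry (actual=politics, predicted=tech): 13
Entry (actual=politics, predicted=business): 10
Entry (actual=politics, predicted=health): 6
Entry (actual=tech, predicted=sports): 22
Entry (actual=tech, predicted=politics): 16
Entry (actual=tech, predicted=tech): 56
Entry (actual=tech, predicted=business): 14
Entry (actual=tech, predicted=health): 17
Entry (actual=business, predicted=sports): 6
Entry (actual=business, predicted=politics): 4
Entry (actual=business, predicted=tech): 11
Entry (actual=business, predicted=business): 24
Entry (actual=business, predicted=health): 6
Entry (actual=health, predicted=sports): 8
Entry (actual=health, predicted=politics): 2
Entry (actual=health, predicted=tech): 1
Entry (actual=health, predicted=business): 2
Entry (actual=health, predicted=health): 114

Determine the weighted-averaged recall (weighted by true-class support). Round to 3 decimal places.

0.591

Per-class recall (TP/(TP+FN)):
  sports: TP=55, FN=18+22+10+6=56 → 55/111 = 0.4955
  politics: TP=43, FN=8+13+10+6=37 → 43/80 = 0.5375
  tech: TP=56, FN=22+16+14+17=69 → 56/125 = 0.4480
  business: TP=24, FN=6+4+11+6=27 → 24/51 = 0.4706
  health: TP=114, FN=8+2+1+2=13 → 114/127 = 0.8976
Weighted-recall = Σ (supportᵢ/N)·recallᵢ with N=494: (111/494)·0.4955 + (80/494)·0.5375 + (125/494)·0.4480 + (51/494)·0.4706 + (127/494)·0.8976 = 0.591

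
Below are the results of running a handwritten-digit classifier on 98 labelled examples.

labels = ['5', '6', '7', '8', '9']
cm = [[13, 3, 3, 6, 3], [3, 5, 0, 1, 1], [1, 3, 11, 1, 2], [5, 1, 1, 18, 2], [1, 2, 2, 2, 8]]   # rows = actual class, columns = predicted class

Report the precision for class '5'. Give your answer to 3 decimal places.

One-vs-rest for '5': TP = diagonal; FP = other classes predicted '5'; FN = '5' predicted as other.
precision = TP/(TP+FP).
5: TP=13, FP=3+1+5+1=10 → 13/23 = 0.5652

0.565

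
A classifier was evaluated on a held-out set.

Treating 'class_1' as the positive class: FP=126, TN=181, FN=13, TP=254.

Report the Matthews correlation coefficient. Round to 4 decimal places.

MCC = (TP·TN − FP·FN) / √((TP+FP)(TP+FN)(TN+FP)(TN+FN))
Numerator = 254·181 − 126·13 = 44336
Denominator = √(380·267·307·194) = √6042754680 = 77735.1573
MCC = 44336 / 77735.1573 = 0.5703

0.5703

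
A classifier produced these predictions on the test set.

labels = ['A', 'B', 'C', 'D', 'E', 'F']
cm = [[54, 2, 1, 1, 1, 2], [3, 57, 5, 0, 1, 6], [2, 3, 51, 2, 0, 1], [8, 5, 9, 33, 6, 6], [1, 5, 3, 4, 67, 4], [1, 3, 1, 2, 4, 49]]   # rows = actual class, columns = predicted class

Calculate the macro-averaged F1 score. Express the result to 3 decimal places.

Per-class F1 score (2·TP/(2·TP+FP+FN)):
  A: TP=54, FP=3+2+8+1+1=15, FN=2+1+1+1+2=7 → 108/130 = 0.8308
  B: TP=57, FP=2+3+5+5+3=18, FN=3+5+0+1+6=15 → 114/147 = 0.7755
  C: TP=51, FP=1+5+9+3+1=19, FN=2+3+2+0+1=8 → 102/129 = 0.7907
  D: TP=33, FP=1+0+2+4+2=9, FN=8+5+9+6+6=34 → 66/109 = 0.6055
  E: TP=67, FP=1+1+0+6+4=12, FN=1+5+3+4+4=17 → 134/163 = 0.8221
  F: TP=49, FP=2+6+1+6+4=19, FN=1+3+1+2+4=11 → 98/128 = 0.7656
Macro-F1 score = mean = (0.8308 + 0.7755 + 0.7907 + 0.6055 + 0.8221 + 0.7656) / 6 = 0.765

0.765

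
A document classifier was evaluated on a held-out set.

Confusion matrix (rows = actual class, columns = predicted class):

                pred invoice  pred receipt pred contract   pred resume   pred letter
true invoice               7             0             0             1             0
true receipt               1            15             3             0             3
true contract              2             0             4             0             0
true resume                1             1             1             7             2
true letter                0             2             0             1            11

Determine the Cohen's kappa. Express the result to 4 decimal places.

Observed agreement pₒ = trace/N = 44/62 = 0.70968
Expected agreement pₑ = Σ (rowᵢ·colᵢ)/N² = (8·11 + 22·18 + 6·8 + 12·9 + 14·16)/62² = 0.22477
κ = (pₒ − pₑ)/(1 − pₑ) = (0.70968 − 0.22477)/(1 − 0.22477) = 0.6255

0.6255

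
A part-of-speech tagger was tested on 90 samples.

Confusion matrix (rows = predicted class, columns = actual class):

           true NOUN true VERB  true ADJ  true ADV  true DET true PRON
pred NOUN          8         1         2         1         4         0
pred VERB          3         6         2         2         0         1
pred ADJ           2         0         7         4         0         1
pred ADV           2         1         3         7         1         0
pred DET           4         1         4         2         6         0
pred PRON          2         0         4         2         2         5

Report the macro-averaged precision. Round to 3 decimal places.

Per-class precision (TP/(TP+FP)):
  NOUN: TP=8, FP=1+2+1+4+0=8 → 8/16 = 0.5000
  VERB: TP=6, FP=3+2+2+0+1=8 → 6/14 = 0.4286
  ADJ: TP=7, FP=2+0+4+0+1=7 → 7/14 = 0.5000
  ADV: TP=7, FP=2+1+3+1+0=7 → 7/14 = 0.5000
  DET: TP=6, FP=4+1+4+2+0=11 → 6/17 = 0.3529
  PRON: TP=5, FP=2+0+4+2+2=10 → 5/15 = 0.3333
Macro-precision = mean = (0.5000 + 0.4286 + 0.5000 + 0.5000 + 0.3529 + 0.3333) / 6 = 0.436

0.436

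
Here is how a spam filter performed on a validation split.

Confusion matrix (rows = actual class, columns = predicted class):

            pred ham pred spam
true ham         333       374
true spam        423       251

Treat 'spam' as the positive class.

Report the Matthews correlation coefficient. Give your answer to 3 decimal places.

-0.157

MCC = (TP·TN − FP·FN) / √((TP+FP)(TP+FN)(TN+FP)(TN+FN))
Numerator = 251·333 − 374·423 = -74619
Denominator = √(625·674·707·756) = √225154755000 = 474504.7471
MCC = -74619 / 474504.7471 = -0.157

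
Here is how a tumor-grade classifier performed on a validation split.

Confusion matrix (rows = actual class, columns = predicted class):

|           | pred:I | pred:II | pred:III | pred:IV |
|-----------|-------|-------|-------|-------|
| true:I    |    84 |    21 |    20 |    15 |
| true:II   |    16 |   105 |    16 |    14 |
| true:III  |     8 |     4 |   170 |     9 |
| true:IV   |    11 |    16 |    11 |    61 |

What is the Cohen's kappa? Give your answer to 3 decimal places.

0.622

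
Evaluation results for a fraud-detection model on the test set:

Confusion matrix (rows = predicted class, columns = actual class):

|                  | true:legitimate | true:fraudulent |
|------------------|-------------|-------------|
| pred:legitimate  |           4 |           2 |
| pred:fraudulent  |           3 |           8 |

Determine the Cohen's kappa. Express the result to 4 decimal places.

Observed agreement pₒ = trace/N = 12/17 = 0.70588
Expected agreement pₑ = Σ (rowᵢ·colᵢ)/N² = (7·6 + 10·11)/17² = 0.52595
κ = (pₒ − pₑ)/(1 − pₑ) = (0.70588 − 0.52595)/(1 − 0.52595) = 0.3796

0.3796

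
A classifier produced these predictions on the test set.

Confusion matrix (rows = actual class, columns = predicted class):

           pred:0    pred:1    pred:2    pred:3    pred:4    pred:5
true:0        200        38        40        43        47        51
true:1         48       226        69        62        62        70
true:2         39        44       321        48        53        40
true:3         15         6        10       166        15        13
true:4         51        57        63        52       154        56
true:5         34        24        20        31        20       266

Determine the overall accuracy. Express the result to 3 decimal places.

Accuracy = trace / total = (200+226+321+166+154+266=1333) / 2554 = 1333/2554 = 0.522

0.522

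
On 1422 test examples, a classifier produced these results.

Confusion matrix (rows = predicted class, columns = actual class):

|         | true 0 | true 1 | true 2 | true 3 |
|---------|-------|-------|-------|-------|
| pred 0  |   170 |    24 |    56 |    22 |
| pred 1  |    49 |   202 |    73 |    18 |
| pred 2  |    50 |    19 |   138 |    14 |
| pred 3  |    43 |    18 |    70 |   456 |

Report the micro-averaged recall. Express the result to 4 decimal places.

0.6793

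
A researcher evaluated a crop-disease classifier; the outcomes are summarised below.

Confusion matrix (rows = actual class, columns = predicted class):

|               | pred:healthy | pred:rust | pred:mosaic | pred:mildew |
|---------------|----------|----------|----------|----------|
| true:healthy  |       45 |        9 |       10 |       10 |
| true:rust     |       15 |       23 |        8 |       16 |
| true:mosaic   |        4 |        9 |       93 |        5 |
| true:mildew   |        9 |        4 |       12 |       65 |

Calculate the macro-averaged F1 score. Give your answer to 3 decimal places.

0.634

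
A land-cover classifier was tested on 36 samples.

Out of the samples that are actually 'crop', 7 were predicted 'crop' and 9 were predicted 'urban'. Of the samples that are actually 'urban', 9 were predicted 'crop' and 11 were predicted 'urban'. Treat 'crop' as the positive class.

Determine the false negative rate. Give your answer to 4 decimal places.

0.5625

FNR = FN/(FN+TP) = 9/(9+7) = 0.5625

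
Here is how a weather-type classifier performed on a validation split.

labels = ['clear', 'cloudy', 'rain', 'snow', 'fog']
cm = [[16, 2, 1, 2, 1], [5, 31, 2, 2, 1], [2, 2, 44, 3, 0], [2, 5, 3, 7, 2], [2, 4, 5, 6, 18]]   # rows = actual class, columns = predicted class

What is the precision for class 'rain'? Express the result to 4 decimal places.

One-vs-rest for 'rain': TP = diagonal; FP = other classes predicted 'rain'; FN = 'rain' predicted as other.
precision = TP/(TP+FP).
rain: TP=44, FP=1+2+3+5=11 → 44/55 = 0.80000

0.8000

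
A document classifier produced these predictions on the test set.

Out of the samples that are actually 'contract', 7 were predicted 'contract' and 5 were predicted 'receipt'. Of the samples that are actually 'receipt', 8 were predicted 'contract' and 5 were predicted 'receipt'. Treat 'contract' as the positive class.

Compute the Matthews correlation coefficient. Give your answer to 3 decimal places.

MCC = (TP·TN − FP·FN) / √((TP+FP)(TP+FN)(TN+FP)(TN+FN))
Numerator = 7·5 − 8·5 = -5
Denominator = √(15·12·13·10) = √23400 = 152.9706
MCC = -5 / 152.9706 = -0.033

-0.033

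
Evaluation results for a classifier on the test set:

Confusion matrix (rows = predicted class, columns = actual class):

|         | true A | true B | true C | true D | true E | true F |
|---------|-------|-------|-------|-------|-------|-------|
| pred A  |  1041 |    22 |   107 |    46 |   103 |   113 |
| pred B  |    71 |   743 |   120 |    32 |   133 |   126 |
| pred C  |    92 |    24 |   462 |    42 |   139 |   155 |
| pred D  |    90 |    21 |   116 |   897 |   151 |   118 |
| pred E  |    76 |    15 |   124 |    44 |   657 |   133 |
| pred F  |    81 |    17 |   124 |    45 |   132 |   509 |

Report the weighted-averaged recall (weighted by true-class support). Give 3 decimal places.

Per-class recall (TP/(TP+FN)):
  A: TP=1041, FN=71+92+90+76+81=410 → 1041/1451 = 0.7174
  B: TP=743, FN=22+24+21+15+17=99 → 743/842 = 0.8824
  C: TP=462, FN=107+120+116+124+124=591 → 462/1053 = 0.4387
  D: TP=897, FN=46+32+42+44+45=209 → 897/1106 = 0.8110
  E: TP=657, FN=103+133+139+151+132=658 → 657/1315 = 0.4996
  F: TP=509, FN=113+126+155+118+133=645 → 509/1154 = 0.4411
Weighted-recall = Σ (supportᵢ/N)·recallᵢ with N=6921: (1451/6921)·0.7174 + (842/6921)·0.8824 + (1053/6921)·0.4387 + (1106/6921)·0.8110 + (1315/6921)·0.4996 + (1154/6921)·0.4411 = 0.623

0.623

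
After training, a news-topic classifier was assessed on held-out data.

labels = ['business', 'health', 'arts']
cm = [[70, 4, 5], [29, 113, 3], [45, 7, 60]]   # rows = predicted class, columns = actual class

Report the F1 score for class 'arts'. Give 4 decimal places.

0.6667

One-vs-rest for 'arts': TP = diagonal; FP = other classes predicted 'arts'; FN = 'arts' predicted as other.
F1 score = 2·TP/(2·TP+FP+FN).
arts: TP=60, FP=45+7=52, FN=5+3=8 → 120/180 = 0.66667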